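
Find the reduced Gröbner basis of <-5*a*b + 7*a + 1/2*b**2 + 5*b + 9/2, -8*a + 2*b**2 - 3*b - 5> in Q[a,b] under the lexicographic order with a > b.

The reduced Gröbner basis is the canonical form of the ideal for this ordering.

f_1 = -5*a*b + 7*a + 1/2*b**2 + 5*b + 9/2, LT = a*b.
f_2 = -8*a + 2*b**2 - 3*b - 5, LT = a.

S(f_1,f_2): lcm = a*b. S = -7/5*a + 1/4*b**3 - 19/40*b**2 - 13/8*b - 9/10.
  leading term a: subtract (7/40)·f_2 from -7/5*a + 1/4*b**3 - 19/40*b**2 - 13/8*b - 9/10 → 1/4*b**3 - 33/40*b**2 - 11/10*b - 1/40
  leading term b**3: no divisor's leading term divides it; move 1/4*b**3 to the remainder.
  leading term b**2: no divisor's leading term divides it; move -33/40*b**2 to the remainder.
  leading term b: no divisor's leading term divides it; move -11/10*b to the remainder.
  leading term 1: no divisor's leading term divides it; move -1/40 to the remainder.
  remainder 1/4*b**3 - 33/40*b**2 - 11/10*b - 1/40 ≠ 0; add g_3 = 1/4*b**3 - 33/40*b**2 - 11/10*b - 1/40 to the basis.

The other S-polynomials (S(f_1,g_3), S(f_2,g_3)) all reduce to 0 modulo the current basis, so we have a Gröbner basis.
Inter-reduce: drop elements whose leading term is divisible by another's, tail-reduce, and make monic.

G = {a - 1/4*b**2 + 3/8*b + 5/8, b**3 - 33/10*b**2 - 22/5*b - 1/10}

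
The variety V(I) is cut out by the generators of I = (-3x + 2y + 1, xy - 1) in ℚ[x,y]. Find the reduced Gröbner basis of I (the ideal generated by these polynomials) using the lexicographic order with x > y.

The reduced Gröbner basis is the canonical form of the ideal for this ordering.

f_1 = -3x + 2y + 1, LT = x.
f_2 = xy - 1, LT = xy.

S(f_1,f_2): lcm = xy. S = -⅔y² - ⅓y + 1.
  reduce S modulo (f_1, f_2):
  remainder -⅔y² - ⅓y + 1 ≠ 0; add g_3 = -⅔y² - ⅓y + 1 to the basis.

The other S-polynomials (S(f_1,g_3), S(f_2,g_3)) all reduce to 0 modulo the current basis, so we have a Gröbner basis.
Inter-reduce: drop elements whose leading term is divisible by another's, tail-reduce, and make monic.

G = {x - ⅔y - ⅓, y² + ½y - 3/2}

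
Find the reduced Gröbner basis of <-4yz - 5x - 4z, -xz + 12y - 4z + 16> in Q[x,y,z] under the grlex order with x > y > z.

G = {x^2 + 48/5y^2 + 4x + 112/5y + 64/5, xz - 12y + 4z - 16, yz + 5/4x + z}

f_1 = -4yz - 5x - 4z, LT = yz.
f_2 = -xz + 12y - 4z + 16, LT = xz.

S(f_1,f_2): lcm = xyz. S = 5/4x^2 + xz + 12y^2 - 4yz + 16y.
  leading term x^2: no divisor's leading term divides it; move 5/4x^2 to the remainder.
  leading term xz: subtract (-1)·f_2 from xz + 12y^2 - 4yz + 16y → 12y^2 - 4yz + 28y - 4z + 16
  leading term y^2: no divisor's leading term divides it; move 12y^2 to the remainder.
  leading term yz: subtract (1)·f_1 from -4yz + 28y - 4z + 16 → 5x + 28y + 16
  leading term x: no divisor's leading term divides it; move 5x to the remainder.
  leading term y: no divisor's leading term divides it; move 28y to the remainder.
  leading term 1: no divisor's leading term divides it; move 16 to the remainder.
  remainder 5/4x^2 + 12y^2 + 5x + 28y + 16 ≠ 0; add g_3 = 5/4x^2 + 12y^2 + 5x + 28y + 16 to the basis.

S(f_1,g_3): leading monomials are coprime, so the S-polynomial reduces to 0 (Buchberger's first criterion).
S(f_2,g_3): lcm = x^2z. S = -48/5y^2z - 12xy - 112/5yz - 16x - 64/5z.
  leading term y^2z: subtract (12/5y)·f_1 from -48/5y^2z - 12xy - 112/5yz - 16x - 64/5z → -64/5yz - 16x - 64/5z
  leading term yz: subtract (16/5)·f_1 from -64/5yz - 16x - 64/5z → 0
  remainder 0.

Every S-polynomial of the final basis reduces to 0, so we have a Gröbner basis.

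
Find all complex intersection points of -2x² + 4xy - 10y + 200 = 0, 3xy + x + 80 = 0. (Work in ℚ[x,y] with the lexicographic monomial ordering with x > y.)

Compute a lex Gröbner basis by Buchberger's algorithm.
f_1 = -2x² + 4xy - 10y + 200, LT = x².
f_2 = 3xy + x + 80, LT = xy.

S(f_1,f_2): lcm = x²y. S = -⅓x² - 2xy² - 80/3x + 5y² - 100y.
  leading term x²: subtract (⅙)·f_1 from -⅓x² - 2xy² - 80/3x + 5y² - 100y → -2xy² - ⅔xy - 80/3x + 5y² - 295/3y - 100/3
  leading term xy²: subtract (-⅔y)·f_2 from -2xy² - ⅔xy - 80/3x + 5y² - 295/3y - 100/3 → -80/3x + 5y² - 45y - 100/3
  leading term x: no divisor's leading term divides it; move -80/3x to the remainder.
  leading term y²: no divisor's leading term divides it; move 5y² to the remainder.
  leading term y: no divisor's leading term divides it; move -45y to the remainder.
  leading term 1: no divisor's leading term divides it; move -100/3 to the remainder.
  remainder -80/3x + 5y² - 45y - 100/3 ≠ 0; add h_3 = -80/3x + 5y² - 45y - 100/3 to the basis.

S(f_2,h_3): lcm = xy. S = ⅓x + 3/16y³ - 27/16y² - 5/4y + 80/3.
  leading term x: subtract (-1/80)·h_3 from ⅓x + 3/16y³ - 27/16y² - 5/4y + 80/3 → 3/16y³ - 13/8y² - 29/16y + 105/4
  leading term y³: no divisor's leading term divides it; move 3/16y³ to the remainder.
  leading term y²: no divisor's leading term divides it; move -13/8y² to the remainder.
  leading term y: no divisor's leading term divides it; move -29/16y to the remainder.
  leading term 1: no divisor's leading term divides it; move 105/4 to the remainder.
  remainder 3/16y³ - 13/8y² - 29/16y + 105/4 ≠ 0; add h_4 = 3/16y³ - 13/8y² - 29/16y + 105/4 to the basis.

The other S-polynomials (S(f_1,h_3), S(f_1,h_4), S(f_2,h_4), S(h_3,h_4)) all reduce to 0 modulo the current basis, so we have a Gröbner basis.
Inter-reduce: drop elements whose leading term is divisible by another's, tail-reduce, and make monic.
Reduced Gröbner basis: {x - 3/16y² + 27/16y + 5/4, y³ - 26/3y² - 29/3y + 140}.

Elimination: the polynomial y³ - 26/3y² - 29/3y + 140 lies in the elimination ideal for y, so y ∈ {5, 11/6 - sqrt(1129)/6, 11/6 + sqrt(1129)/6}. For each such y, the remaining basis elements (now univariate) give the rest of the solution.
  y = 5: the earlier basis element becomes x + 5 = 0, giving x = -5 — point (-5, 5).
  y = 11/6 - sqrt(1129)/6: the earlier basis element becomes x - sqrt(1129)/6 - 13/6 = 0, giving x = 13/6 + sqrt(1129)/6 — point (13/6 + sqrt(1129)/6, 11/6 - sqrt(1129)/6).
  y = 11/6 + sqrt(1129)/6: the earlier basis element becomes x - 13/6 + sqrt(1129)/6 = 0, giving x = 13/6 - sqrt(1129)/6 — point (13/6 - sqrt(1129)/6, 11/6 + sqrt(1129)/6).

{(-5, 5), (13/6 + sqrt(1129)/6, 11/6 - sqrt(1129)/6), (13/6 - sqrt(1129)/6, 11/6 + sqrt(1129)/6)}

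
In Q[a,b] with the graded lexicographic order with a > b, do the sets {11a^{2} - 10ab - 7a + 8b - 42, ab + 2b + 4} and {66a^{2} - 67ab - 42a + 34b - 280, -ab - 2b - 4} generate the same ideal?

Yes, the ideals are equal.

For a fixed monomial order, each ideal has a unique reduced Gröbner basis; comparing bases decides equality.
Buchberger on the first generating set:
f_1 = 11a^{2} - 10ab - 7a + 8b - 42, LT = a^{2}.
f_2 = ab + 2b + 4, LT = ab.

S(f_1,f_2): lcm = a^{2}b. S = -\tfrac{10}{11}ab^{2} - \tfrac{29}{11}ab + \tfrac{8}{11}b^{2} - 4a - \tfrac{42}{11}b.
  reduce S modulo (f_1, f_2):
  remainder \tfrac{28}{11}b^{2} - 4a + \tfrac{56}{11}b + \tfrac{116}{11} ≠ 0; add g_3 = \tfrac{28}{11}b^{2} - 4a + \tfrac{56}{11}b + \tfrac{116}{11} to the basis.

The other S-polynomials (S(f_1,g_3), S(f_2,g_3)) all reduce to 0 modulo the current basis, so we have a Gröbner basis.
Inter-reduce: drop elements whose leading term is divisible by another's, tail-reduce, and make monic.
Reduced Gröbner basis: {a^{2} - \tfrac{7}{11}a + \tfrac{28}{11}b - \tfrac{2}{11}, ab + 2b + 4, b^{2} - \tfrac{11}{7}a + 2b + \tfrac{29}{7}}.

Buchberger on the second generating set:
h_1 = 66a^{2} - 67ab - 42a + 34b - 280, LT = a^{2}.
h_2 = -ab - 2b - 4, LT = ab.

S(h_1,h_2): lcm = a^{2}b. S = -\tfrac{67}{66}ab^{2} - \tfrac{29}{11}ab + \tfrac{17}{33}b^{2} - 4a - \tfrac{140}{33}b.
  reduce S modulo (h_1, h_2):
  remainder \tfrac{28}{11}b^{2} - 4a + \tfrac{56}{11}b + \tfrac{116}{11} ≠ 0; add k_3 = \tfrac{28}{11}b^{2} - 4a + \tfrac{56}{11}b + \tfrac{116}{11} to the basis.

The other S-polynomials (S(h_1,k_3), S(h_2,k_3)) all reduce to 0 modulo the current basis, so we have a Gröbner basis.
Inter-reduce: drop elements whose leading term is divisible by another's, tail-reduce, and make monic.
Reduced Gröbner basis: {a^{2} - \tfrac{7}{11}a + \tfrac{28}{11}b - \tfrac{2}{11}, ab + 2b + 4, b^{2} - \tfrac{11}{7}a + 2b + \tfrac{29}{7}}.

The two bases agree; hence the ideals are identical.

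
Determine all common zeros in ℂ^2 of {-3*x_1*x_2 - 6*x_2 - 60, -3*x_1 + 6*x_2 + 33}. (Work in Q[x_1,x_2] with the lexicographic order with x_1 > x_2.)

Compute a lex Gröbner basis by Buchberger's algorithm.
f_1 = -3*x_1*x_2 - 6*x_2 - 60, LT = x_1*x_2.
f_2 = -3*x_1 + 6*x_2 + 33, LT = x_1.

S(f_1,f_2): lcm = x_1*x_2. S = 2*x_2**2 + 13*x_2 + 20.
  leading term x_2**2: no divisor's leading term divides it; move 2*x_2**2 to the remainder.
  leading term x_2: no divisor's leading term divides it; move 13*x_2 to the remainder.
  leading term 1: no divisor's leading term divides it; move 20 to the remainder.
  remainder 2*x_2**2 + 13*x_2 + 20 ≠ 0; add h_3 = 2*x_2**2 + 13*x_2 + 20 to the basis.

The other S-polynomials (S(f_1,h_3), S(f_2,h_3)) all reduce to 0 modulo the current basis, so we have a Gröbner basis.
Inter-reduce: drop elements whose leading term is divisible by another's, tail-reduce, and make monic.
Reduced Gröbner basis: {x_1 - 2*x_2 - 11, x_2**2 + 13/2*x_2 + 10}.

From the last basis element, x_2**2 + 13/2*x_2 + 10 = 0, so x_2 takes values in {-4, -5/2}. Each choice, substituted upward through the basis, yields the corresponding point(s) of the solution set.
  x_2 = -4: the earlier basis element becomes x_1 - 3 = 0, giving x_1 = 3 — point (3, -4).
  x_2 = -5/2: the earlier basis element becomes x_1 - 6 = 0, giving x_1 = 6 — point (6, -5/2).
Each listed point satisfies every original equation (direct substitution).

{(3, -4), (6, -5/2)}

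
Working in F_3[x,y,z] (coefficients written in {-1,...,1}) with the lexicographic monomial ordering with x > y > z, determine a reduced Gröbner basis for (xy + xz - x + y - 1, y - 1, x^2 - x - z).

G = {x^2 - x - z, xz, y - 1, z^2}

Buchberger's algorithm terminates because the ascending chain of leading-term ideals stabilizes.

f_1 = xy + xz - x + y - 1, LT = xy.
f_2 = y - 1, LT = y.
f_3 = x^2 - x - z, LT = x^2.

S(f_1,f_2): lcm = xy. S = xz + y - 1.
  leading term xz: no divisor's leading term divides it; move xz to the remainder.
  leading term y: subtract (1)·f_2 from y - 1 → 0
  remainder xz ≠ 0; add g_4 = xz to the basis.

S(f_1,f_3): lcm = x^2y. S = x^2z - x^2 - xy - x + yz.
  leading term x^2z: subtract (z)·f_3 from x^2z - x^2 - xy - x + yz → -x^2 - xy + xz - x + yz + z^2
  leading term x^2: subtract (-1)·f_3 from -x^2 - xy + xz - x + yz + z^2 → -xy + xz + x + yz + z^2 - z
  leading term xy: subtract (-1)·f_1 from -xy + xz + x + yz + z^2 - z → -xz + yz + y + z^2 - z - 1
  leading term xz: subtract (-1)·g_4 from -xz + yz + y + z^2 - z - 1 → yz + y + z^2 - z - 1
  leading term yz: subtract (z)·f_2 from yz + y + z^2 - z - 1 → y + z^2 - 1
  leading term y: subtract (1)·f_2 from y + z^2 - 1 → z^2
  leading term z^2: no divisor's leading term divides it; move z^2 to the remainder.
  remainder z^2 ≠ 0; add g_5 = z^2 to the basis.

S(f_2,f_3): leading monomials are coprime, so the S-polynomial reduces to 0 (Buchberger's first criterion).
S(f_1,g_4): lcm = xyz. S = xz^2 - xz + yz - z.
  leading term xz^2: subtract (z)·g_4 from xz^2 - xz + yz - z → -xz + yz - z
  leading term xz: subtract (-1)·g_4 from -xz + yz - z → yz - z
  leading term yz: subtract (z)·f_2 from yz - z → 0
  remainder 0.

S(f_2,g_4): leading monomials are coprime, so the S-polynomial reduces to 0 (Buchberger's first criterion).
S(f_3,g_4): lcm = x^2z. S = -xz - z^2.
  leading term xz: subtract (-1)·g_4 from -xz - z^2 → -z^2
  leading term z^2: subtract (-1)·g_5 from -z^2 → 0
  remainder 0.

S(f_1,g_5): leading monomials are coprime, so the S-polynomial reduces to 0 (Buchberger's first criterion).
S(f_2,g_5): leading monomials are coprime, so the S-polynomial reduces to 0 (Buchberger's first criterion).
S(f_3,g_5): leading monomials are coprime, so the S-polynomial reduces to 0 (Buchberger's first criterion).
S(g_4,g_5): lcm = xz^2. S = 0.
  remainder 0.

Every S-polynomial of the final basis reduces to 0, so we have a Gröbner basis.
Inter-reduce: drop elements whose leading term is divisible by another's, tail-reduce, and make monic.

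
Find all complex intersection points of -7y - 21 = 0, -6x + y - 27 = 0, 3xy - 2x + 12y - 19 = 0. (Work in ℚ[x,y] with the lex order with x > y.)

Compute a lex Gröbner basis by Buchberger's algorithm.
f_1 = -7y - 21, LT = y.
f_2 = -6x + y - 27, LT = x.
f_3 = 3xy - 2x + 12y - 19, LT = xy.

S(f_1,f_2): leading monomials are coprime, so the S-polynomial reduces to 0 (Buchberger's first criterion).
S(f_1,f_3): lcm = xy. S = 11/3x - 4y + 19/3.
  leading term x: subtract (-11/18)·f_2 from 11/3x - 4y + 19/3 → -61/18y - 61/6
  leading term y: subtract (61/126)·f_1 from -61/18y - 61/6 → 0
  remainder 0.

S(f_2,f_3): lcm = xy. S = ⅔x - ⅙y² + ½y + 19/3.
  leading term x: subtract (-1/9)·f_2 from ⅔x - ⅙y² + ½y + 19/3 → -⅙y² + 11/18y + 10/3
  leading term y²: subtract (1/42y)·f_1 from -⅙y² + 11/18y + 10/3 → 10/9y + 10/3
  leading term y: subtract (-10/63)·f_1 from 10/9y + 10/3 → 0
  remainder 0.

Every S-polynomial of the final basis reduces to 0, so we have a Gröbner basis.
Inter-reduce: drop elements whose leading term is divisible by another's, tail-reduce, and make monic.
Reduced Gröbner basis: {x + 5, y + 3}.

Elimination: the polynomial y + 3 lies in the elimination ideal for y, so y ∈ {-3}. For each such y, the remaining basis elements (now univariate) give the rest of the solution.
  y = -3: the earlier basis element becomes x + 5 = 0, giving x = -5 — point (-5, -3).
Substituting each solution back into the original system confirms all equations vanish.

{(-5, -3)}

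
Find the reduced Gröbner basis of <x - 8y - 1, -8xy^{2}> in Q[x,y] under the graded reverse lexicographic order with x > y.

G = {y^{3} + \tfrac{1}{8}y^{2}, x - 8y - 1}

f_1 = x - 8y - 1, LT = x.
f_2 = -8xy^{2}, LT = xy^{2}.

S(f_1,f_2): lcm = xy^{2}. S = -8y^{3} - y^{2}.
  leading term y^{3}: no divisor's leading term divides it; move -8y^{3} to the remainder.
  leading term y^{2}: no divisor's leading term divides it; move -y^{2} to the remainder.
  remainder -8y^{3} - y^{2} ≠ 0; add g_3 = -8y^{3} - y^{2} to the basis.

The other S-polynomials (S(f_1,g_3), S(f_2,g_3)) all reduce to 0 modulo the current basis, so we have a Gröbner basis.
Inter-reduce: drop elements whose leading term is divisible by another's, tail-reduce, and make monic.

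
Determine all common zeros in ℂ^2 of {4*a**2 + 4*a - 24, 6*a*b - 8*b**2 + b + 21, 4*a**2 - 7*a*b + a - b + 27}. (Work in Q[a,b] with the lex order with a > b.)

{(-3, -3)}

Compute a lex Gröbner basis by Buchberger's algorithm.
f_1 = 4*a**2 + 4*a - 24, LT = a**2.
f_2 = 6*a*b - 8*b**2 + b + 21, LT = a*b.
f_3 = 4*a**2 - 7*a*b + a - b + 27, LT = a**2.

S(f_1,f_2): lcm = a**2*b. S = 4/3*a*b**2 + 5/6*a*b - 7/2*a - 6*b.
  reduce S modulo (f_1, f_2, f_3):
  remainder -7/2*a + 16/9*b**3 + 8/9*b**2 - 389/36*b - 35/12 ≠ 0; add h_4 = -7/2*a + 16/9*b**3 + 8/9*b**2 - 389/36*b - 35/12 to the basis.

S(f_1,f_3): lcm = a**2. S = 7/4*a*b + 3/4*a + 1/4*b - 51/4.
  reduce S modulo (f_1, f_2, f_3, h_4):
  remainder 8/21*b**3 + 53/21*b**2 - 33/14*b - 39/2 ≠ 0; add h_5 = 8/21*b**3 + 53/21*b**2 - 33/14*b - 39/2 to the basis.

S(f_2,f_3): lcm = a**2*b. S = 5/12*a*b**2 - 1/12*a*b + 7/2*a + 1/4*b**2 - 27/4*b.
  reduce S modulo (f_1, f_2, f_3, h_4, h_5):
  remainder -29/2*b**2 - 73/16*b + 1869/16 ≠ 0; add h_6 = -29/2*b**2 - 73/16*b + 1869/16 to the basis.

S(f_2,h_5): lcm = a*b**3. S = -53/8*a*b**2 + 99/16*a*b + 819/16*a - 4/3*b**4 + 1/6*b**3 + 7/2*b**2.
  reduce S modulo (f_1, f_2, f_3, h_4, h_5, h_6):
  remainder 1575/232*b + 4725/232 ≠ 0; add h_7 = 1575/232*b + 4725/232 to the basis.

The other S-polynomials (S(f_1,h_4), S(f_2,h_4), S(f_3,h_4), S(f_1,h_5), S(f_3,h_5), S(h_4,h_5), S(f_1,h_6), S(f_2,h_6), S(f_3,h_6), S(h_4,h_6), S(h_5,h_6), S(f_1,h_7), S(f_2,h_7), S(f_3,h_7), S(h_4,h_7), S(h_5,h_7), S(h_6,h_7)) all reduce to 0 modulo the current basis, so we have a Gröbner basis.
Inter-reduce: drop elements whose leading term is divisible by another's, tail-reduce, and make monic.
Reduced Gröbner basis: {a + 3, b + 3}.

Since the basis is lex-ordered, b + 3 is univariate in b. Its roots are {-3}. Back-substituting each root into the other basis elements fixes the other coordinates.
  b = -3: the earlier basis element becomes a + 3 = 0, giving a = -3 — point (-3, -3).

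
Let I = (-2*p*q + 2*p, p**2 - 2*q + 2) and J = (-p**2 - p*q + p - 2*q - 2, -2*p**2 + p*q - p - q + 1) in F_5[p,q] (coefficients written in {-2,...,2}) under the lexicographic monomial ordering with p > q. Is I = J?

No, the ideals differ.

Two ideals are equal iff their reduced Gröbner bases coincide (the reduced basis is unique for a fixed ordering).
Buchberger on the first generating set:
f_1 = -2*p*q + 2*p, LT = p*q.
f_2 = p**2 - 2*q + 2, LT = p**2.

S(f_1,f_2): lcm = p**2*q. S = -p**2 + 2*q**2 - 2*q.
  leading term p**2: subtract (-1)·f_2 from -p**2 + 2*q**2 - 2*q → 2*q**2 + q + 2
  leading term q**2: no divisor's leading term divides it; move 2*q**2 to the remainder.
  leading term q: no divisor's leading term divides it; move q to the remainder.
  leading term 1: no divisor's leading term divides it; move 2 to the remainder.
  remainder 2*q**2 + q + 2 ≠ 0; add g_3 = 2*q**2 + q + 2 to the basis.

The other S-polynomials (S(f_1,g_3), S(f_2,g_3)) all reduce to 0 modulo the current basis, so we have a Gröbner basis.
Inter-reduce: drop elements whose leading term is divisible by another's, tail-reduce, and make monic.
Reduced Gröbner basis: {p**2 - 2*q + 2, p*q - p, q**2 - 2*q + 1}.

Buchberger on the second generating set:
h_1 = -p**2 - p*q + p - 2*q - 2, LT = p**2.
h_2 = -2*p**2 + p*q - p - q + 1, LT = p**2.

S(h_1,h_2): lcm = p**2. S = -p*q + p - q.
  leading term p*q: no divisor's leading term divides it; move -p*q to the remainder.
  leading term p: no divisor's leading term divides it; move p to the remainder.
  leading term q: no divisor's leading term divides it; move -q to the remainder.
  remainder -p*q + p - q ≠ 0; add k_3 = -p*q + p - q to the basis.

S(h_1,k_3): lcm = p**2*q. S = p**2 + p*q**2 - 2*p*q + 2*q**2 + 2*q.
  leading term p**2: subtract (-1)·h_1 from p**2 + p*q**2 - 2*p*q + 2*q**2 + 2*q → p*q**2 + 2*p*q + p + 2*q**2 - 2
  leading term p*q**2: subtract (-q)·k_3 from p*q**2 + 2*p*q + p + 2*q**2 - 2 → -2*p*q + p + q**2 - 2
  leading term p*q: subtract (2)·k_3 from -2*p*q + p + q**2 - 2 → -p + q**2 + 2*q - 2
  leading term p: no divisor's leading term divides it; move -p to the remainder.
  leading term q**2: no divisor's leading term divides it; move q**2 to the remainder.
  leading term q: no divisor's leading term divides it; move 2*q to the remainder.
  leading term 1: no divisor's leading term divides it; move -2 to the remainder.
  remainder -p + q**2 + 2*q - 2 ≠ 0; add k_4 = -p + q**2 + 2*q - 2 to the basis.

S(k_3,k_4): lcm = p*q. S = -p + q**3 + 2*q**2 - q.
  leading term p: subtract (1)·k_4 from -p + q**3 + 2*q**2 - q → q**3 + q**2 + 2*q + 2
  leading term q**3: no divisor's leading term divides it; move q**3 to the remainder.
  leading term q**2: no divisor's leading term divides it; move q**2 to the remainder.
  leading term q: no divisor's leading term divides it; move 2*q to the remainder.
  leading term 1: no divisor's leading term divides it; move 2 to the remainder.
  remainder q**3 + q**2 + 2*q + 2 ≠ 0; add k_5 = q**3 + q**2 + 2*q + 2 to the basis.

The other S-polynomials (S(h_2,k_3), S(h_1,k_4), S(h_2,k_4), S(h_1,k_5), S(h_2,k_5), S(k_3,k_5), S(k_4,k_5)) all reduce to 0 modulo the current basis, so we have a Gröbner basis.
Inter-reduce: drop elements whose leading term is divisible by another's, tail-reduce, and make monic.
Reduced Gröbner basis: {p - q**2 - 2*q + 2, q**3 + q**2 + 2*q + 2}.

Since the reduced bases disagree, the two ideals are not the same.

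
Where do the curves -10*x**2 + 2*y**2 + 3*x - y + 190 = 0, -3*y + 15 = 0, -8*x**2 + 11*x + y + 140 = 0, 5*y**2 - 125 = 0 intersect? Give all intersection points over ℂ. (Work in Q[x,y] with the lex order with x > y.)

Compute a lex Gröbner basis by Buchberger's algorithm.
f_1 = -10*x**2 + 3*x + 2*y**2 - y + 190, LT = x**2.
f_2 = -3*y + 15, LT = y.
f_3 = -8*x**2 + 11*x + y + 140, LT = x**2.
f_4 = 5*y**2 - 125, LT = y**2.

S(f_1,f_3): lcm = x**2. S = 43/40*x - 1/5*y**2 + 9/40*y - 3/2.
  reduce S modulo (f_1, f_2, f_3, f_4):
  remainder 43/40*x - 43/8 ≠ 0; add h_5 = 43/40*x - 43/8 to the basis.

The other S-polynomials (S(f_1,f_2), S(f_1,f_4), S(f_2,f_3), S(f_2,f_4), S(f_3,f_4), S(f_1,h_5), S(f_2,h_5), S(f_3,h_5), S(f_4,h_5)) all reduce to 0 modulo the current basis, so we have a Gröbner basis.
Inter-reduce: drop elements whose leading term is divisible by another's, tail-reduce, and make monic.
Reduced Gröbner basis: {x - 5, y - 5}.

A lex Gröbner basis eliminates variables successively. Here y - 5 depends only on y, with roots {5}; lifting each root through the earlier basis elements recovers the full solutions.
  y = 5: the earlier basis element becomes x - 5 = 0, giving x = 5 — point (5, 5).
This is the nonlinear analogue of row-reducing a linear system.

{(5, 5)}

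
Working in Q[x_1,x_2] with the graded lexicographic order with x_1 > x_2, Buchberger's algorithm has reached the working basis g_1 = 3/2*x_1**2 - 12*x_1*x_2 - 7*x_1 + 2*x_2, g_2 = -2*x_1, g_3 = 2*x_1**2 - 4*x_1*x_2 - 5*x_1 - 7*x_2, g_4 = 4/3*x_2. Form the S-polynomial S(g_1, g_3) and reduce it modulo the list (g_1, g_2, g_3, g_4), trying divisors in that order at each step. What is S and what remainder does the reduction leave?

lcm(LM(g_1), LM(g_3)) = x_1**2.
S = (lcm/LT(g_1))·g_1 − (lcm/LT(g_3))·g_3 = -6*x_1*x_2 - 13/6*x_1 + 29/6*x_2.
Reduce S modulo (g_1, g_2, g_3, g_4) in that order:
  leading term x_1*x_2: subtract (3*x_2)·g_2 from -6*x_1*x_2 - 13/6*x_1 + 29/6*x_2 → -13/6*x_1 + 29/6*x_2
  leading term x_1: subtract (13/12)·g_2 from -13/6*x_1 + 29/6*x_2 → 29/6*x_2
  leading term x_2: subtract (29/8)·g_4 from 29/6*x_2 → 0
The remainder is 0, so this S-polynomial contributes no new basis element.

S(g_1, g_3) = -6*x_1*x_2 - 13/6*x_1 + 29/6*x_2; remainder on division = 0.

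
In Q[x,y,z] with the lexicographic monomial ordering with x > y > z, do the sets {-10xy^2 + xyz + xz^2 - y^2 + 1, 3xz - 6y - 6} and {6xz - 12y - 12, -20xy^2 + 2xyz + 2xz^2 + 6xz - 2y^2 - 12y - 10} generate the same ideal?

Yes, the ideals are equal.

Since reduced Gröbner bases are canonical representatives of ideals under a given ordering, it suffices to compute and compare them.
Buchberger on the first generating set:
f_1 = -10xy^2 + xyz + xz^2 - y^2 + 1, LT = xy^2.
f_2 = 3xz - 6y - 6, LT = xz.

S(f_1,f_2): lcm = xy^2z. S = -1/10xyz^2 - 1/10xz^3 + 2y^3 + 1/10y^2z + 2y^2 - 1/10z.
  leading term xyz^2: subtract (-1/30yz)·f_2 from -1/10xyz^2 - 1/10xz^3 + 2y^3 + 1/10y^2z + 2y^2 - 1/10z → -1/10xz^3 + 2y^3 - 1/10y^2z + 2y^2 - 1/5yz - 1/10z
  leading term xz^3: subtract (-1/30z^2)·f_2 from -1/10xz^3 + 2y^3 - 1/10y^2z + 2y^2 - 1/5yz - 1/10z → 2y^3 - 1/10y^2z + 2y^2 - 1/5yz^2 - 1/5yz - 1/5z^2 - 1/10z
  leading term y^3: no divisor's leading term divides it; move 2y^3 to the remainder.
  leading term y^2z: no divisor's leading term divides it; move -1/10y^2z to the remainder.
  leading term y^2: no divisor's leading term divides it; move 2y^2 to the remainder.
  leading term yz^2: no divisor's leading term divides it; move -1/5yz^2 to the remainder.
  leading term yz: no divisor's leading term divides it; move -1/5yz to the remainder.
  leading term z^2: no divisor's leading term divides it; move -1/5z^2 to the remainder.
  leading term z: no divisor's leading term divides it; move -1/10z to the remainder.
  remainder 2y^3 - 1/10y^2z + 2y^2 - 1/5yz^2 - 1/5yz - 1/5z^2 - 1/10z ≠ 0; add g_3 = 2y^3 - 1/10y^2z + 2y^2 - 1/5yz^2 - 1/5yz - 1/5z^2 - 1/10z to the basis.

The other S-polynomials (S(f_1,g_3), S(f_2,g_3)) all reduce to 0 modulo the current basis, so we have a Gröbner basis.
Inter-reduce: drop elements whose leading term is divisible by another's, tail-reduce, and make monic.
Reduced Gröbner basis: {xy^2 - 1/10y^2 - 1/5yz - 1/5y - 1/5z - 1/10, xz - 2y - 2, y^3 - 1/20y^2z + y^2 - 1/10yz^2 - 1/10yz - 1/10z^2 - 1/20z}.

Buchberger on the second generating set:
h_1 = 6xz - 12y - 12, LT = xz.
h_2 = -20xy^2 + 2xyz + 2xz^2 + 6xz - 2y^2 - 12y - 10, LT = xy^2.

S(h_1,h_2): lcm = xy^2z. S = 1/10xyz^2 + 1/10xz^3 + 3/10xz^2 - 2y^3 - 1/10y^2z - 2y^2 - 3/5yz - 1/2z.
  leading term xyz^2: subtract (1/60yz)·h_1 from 1/10xyz^2 + 1/10xz^3 + 3/10xz^2 - 2y^3 - 1/10y^2z - 2y^2 - 3/5yz - 1/2z → 1/10xz^3 + 3/10xz^2 - 2y^3 + 1/10y^2z - 2y^2 - 2/5yz - 1/2z
  leading term xz^3: subtract (1/60z^2)·h_1 from 1/10xz^3 + 3/10xz^2 - 2y^3 + 1/10y^2z - 2y^2 - 2/5yz - 1/2z → 3/10xz^2 - 2y^3 + 1/10y^2z - 2y^2 + 1/5yz^2 - 2/5yz + 1/5z^2 - 1/2z
  leading term xz^2: subtract (1/20z)·h_1 from 3/10xz^2 - 2y^3 + 1/10y^2z - 2y^2 + 1/5yz^2 - 2/5yz + 1/5z^2 - 1/2z → -2y^3 + 1/10y^2z - 2y^2 + 1/5yz^2 + 1/5yz + 1/5z^2 + 1/10z
  leading term y^3: no divisor's leading term divides it; move -2y^3 to the remainder.
  leading term y^2z: no divisor's leading term divides it; move 1/10y^2z to the remainder.
  leading term y^2: no divisor's leading term divides it; move -2y^2 to the remainder.
  leading term yz^2: no divisor's leading term divides it; move 1/5yz^2 to the remainder.
  leading term yz: no divisor's leading term divides it; move 1/5yz to the remainder.
  leading term z^2: no divisor's leading term divides it; move 1/5z^2 to the remainder.
  leading term z: no divisor's leading term divides it; move 1/10z to the remainder.
  remainder -2y^3 + 1/10y^2z - 2y^2 + 1/5yz^2 + 1/5yz + 1/5z^2 + 1/10z ≠ 0; add k_3 = -2y^3 + 1/10y^2z - 2y^2 + 1/5yz^2 + 1/5yz + 1/5z^2 + 1/10z to the basis.

The other S-polynomials (S(h_1,k_3), S(h_2,k_3)) all reduce to 0 modulo the current basis, so we have a Gröbner basis.
Inter-reduce: drop elements whose leading term is divisible by another's, tail-reduce, and make monic.
Reduced Gröbner basis: {xy^2 - 1/10y^2 - 1/5yz - 1/5y - 1/5z - 1/10, xz - 2y - 2, y^3 - 1/20y^2z + y^2 - 1/10yz^2 - 1/10yz - 1/10z^2 - 1/20z}.

The two bases agree; hence the ideals are identical.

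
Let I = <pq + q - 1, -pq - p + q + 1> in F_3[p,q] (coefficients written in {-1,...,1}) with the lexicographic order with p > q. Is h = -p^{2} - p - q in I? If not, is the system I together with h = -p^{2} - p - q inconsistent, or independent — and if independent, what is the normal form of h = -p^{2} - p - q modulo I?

First compute the reduced Gröbner basis of I by Buchberger's algorithm.
f_1 = pq + q - 1, LT = pq.
f_2 = -pq - p + q + 1, LT = pq.

S(f_1,f_2): lcm = pq. S = -p - q.
  leading term p: no divisor's leading term divides it; move -p to the remainder.
  leading term q: no divisor's leading term divides it; move -q to the remainder.
  remainder -p - q ≠ 0; add k_3 = -p - q to the basis.

S(f_1,k_3): lcm = pq. S = -q^{2} + q - 1.
  leading term q^{2}: no divisor's leading term divides it; move -q^{2} to the remainder.
  leading term q: no divisor's leading term divides it; move q to the remainder.
  leading term 1: no divisor's leading term divides it; move -1 to the remainder.
  remainder -q^{2} + q - 1 ≠ 0; add k_4 = -q^{2} + q - 1 to the basis.

The other S-polynomials (S(f_2,k_3), S(f_1,k_4), S(f_2,k_4), S(k_3,k_4)) all reduce to 0 modulo the current basis, so we have a Gröbner basis.
Inter-reduce: drop elements whose leading term is divisible by another's, tail-reduce, and make monic.
Reduced Gröbner basis: {p + q, q^{2} - q + 1}.
Label its elements g_1 = p + q, g_2 = q^{2} - q + 1.

Reduce h = -p^{2} - p - q modulo G:
  leading term p^{2}: subtract (-p)·g_1 from -p^{2} - p - q → pq - p - q
  leading term pq: subtract (q)·g_1 from pq - p - q → -p - q^{2} - q
  leading term p: subtract (-1)·g_1 from -p - q^{2} - q → -q^{2}
  leading term q^{2}: subtract (-1)·g_2 from -q^{2} → -q + 1
  leading term q: no divisor's leading term divides it; move -q to the remainder.
  leading term 1: no divisor's leading term divides it; move 1 to the remainder.
  normal form = -q + 1.
The normal form is nonzero, so h ∉ I. Since h minus its normal form lies in I, I + (h) = I + (r) where r = -q + 1; decide whether this ideal is the whole ring.
Run Buchberger on G together with r (pairs among the g_i already reduce to 0 since G is a Gröbner basis):
g_1 = p + q, LT = p.
g_2 = q^{2} - q + 1, LT = q^{2}.
r = -q + 1, LT = q.

S(g_2,r): lcm = q^{2}. S = 1.
  leading term 1: no divisor's leading term divides it; move 1 to the remainder.
  remainder 1 ≠ 0; add m_4 = 1 to the basis.

The other S-polynomials (S(g_1,g_2), S(g_1,r), S(g_1,m_4), S(g_2,m_4), S(r,m_4)) all reduce to 0 modulo the current basis, so we have a Gröbner basis.
Inter-reduce: drop elements whose leading term is divisible by another's, tail-reduce, and make monic.
Reduced Gröbner basis: {1}.
The reduced Gröbner basis of I + (h) is {1}: the ideal is the whole ring, so the enlarged system has no common solution — adjoining h is inconsistent.

Adjoining -p^{2} - p - q makes the ideal the whole ring: the system is inconsistent.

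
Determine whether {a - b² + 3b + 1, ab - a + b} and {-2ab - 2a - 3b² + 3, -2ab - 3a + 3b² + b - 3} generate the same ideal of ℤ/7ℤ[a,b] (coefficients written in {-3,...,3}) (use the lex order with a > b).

No, the ideals differ.

Since reduced Gröbner bases are canonical representatives of ideals under a given ordering, it suffices to compute and compare them.
Buchberger on the first generating set:
f_1 = a - b² + 3b + 1, LT = a.
f_2 = ab - a + b, LT = ab.

S(f_1,f_2): lcm = ab. S = a - b³ + 3b².
  reduce S modulo (f_1, f_2):
  remainder -b³ - 3b² - 3b - 1 ≠ 0; add g_3 = -b³ - 3b² - 3b - 1 to the basis.

The other S-polynomials (S(f_1,g_3), S(f_2,g_3)) all reduce to 0 modulo the current basis, so we have a Gröbner basis.
Inter-reduce: drop elements whose leading term is divisible by another's, tail-reduce, and make monic.
Reduced Gröbner basis: {a - b² + 3b + 1, b³ + 3b² + 3b + 1}.

Buchberger on the second generating set:
h_1 = -2ab - 2a - 3b² + 3, LT = ab.
h_2 = -2ab - 3a + 3b² + b - 3, LT = ab.

S(h_1,h_2): lcm = ab. S = 3a + 3b² - 3b - 3.
  reduce S modulo (h_1, h_2):
  remainder 3a + 3b² - 3b - 3 ≠ 0; add k_3 = 3a + 3b² - 3b - 3 to the basis.

S(h_1,k_3): lcm = ab. S = a - b³ - b² + b + 2.
  reduce S modulo (h_1, h_2, k_3):
  remainder -b³ - 2b² + 2b + 3 ≠ 0; add k_4 = -b³ - 2b² + 2b + 3 to the basis.

The other S-polynomials (S(h_2,k_3), S(h_1,k_4), S(h_2,k_4), S(k_3,k_4)) all reduce to 0 modulo the current basis, so we have a Gröbner basis.
Inter-reduce: drop elements whose leading term is divisible by another's, tail-reduce, and make monic.
Reduced Gröbner basis: {a + b² - b - 1, b³ + 2b² - 2b - 3}.

These differ, so the ideals are not equal.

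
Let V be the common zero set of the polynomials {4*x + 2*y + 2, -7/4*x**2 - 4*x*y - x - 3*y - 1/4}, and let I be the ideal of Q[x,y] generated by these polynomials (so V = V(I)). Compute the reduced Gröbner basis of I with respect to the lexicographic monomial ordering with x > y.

Buchberger's algorithm terminates because the ascending chain of leading-term ideals stabilizes.

f_1 = 4*x + 2*y + 2, LT = x.
f_2 = -7/4*x**2 - 4*x*y - x - 3*y - 1/4, LT = x**2.

S(f_1,f_2): lcm = x**2. S = -25/14*x*y - 1/14*x - 12/7*y - 1/7.
  leading term x*y: subtract (-25/56*y)·f_1 from -25/14*x*y - 1/14*x - 12/7*y - 1/7 → -1/14*x + 25/28*y**2 - 23/28*y - 1/7
  leading term x: subtract (-1/56)·f_1 from -1/14*x + 25/28*y**2 - 23/28*y - 1/7 → 25/28*y**2 - 11/14*y - 3/28
  leading term y**2: no divisor's leading term divides it; move 25/28*y**2 to the remainder.
  leading term y: no divisor's leading term divides it; move -11/14*y to the remainder.
  leading term 1: no divisor's leading term divides it; move -3/28 to the remainder.
  remainder 25/28*y**2 - 11/14*y - 3/28 ≠ 0; add g_3 = 25/28*y**2 - 11/14*y - 3/28 to the basis.

S(f_1,g_3): leading monomials are coprime, so the S-polynomial reduces to 0 (Buchberger's first criterion).
S(f_2,g_3): leading monomials are coprime, so the S-polynomial reduces to 0 (Buchberger's first criterion).
Every S-polynomial of the final basis reduces to 0, so we have a Gröbner basis.
Inter-reduce: drop elements whose leading term is divisible by another's, tail-reduce, and make monic.

G = {x + 1/2*y + 1/2, y**2 - 22/25*y - 3/25}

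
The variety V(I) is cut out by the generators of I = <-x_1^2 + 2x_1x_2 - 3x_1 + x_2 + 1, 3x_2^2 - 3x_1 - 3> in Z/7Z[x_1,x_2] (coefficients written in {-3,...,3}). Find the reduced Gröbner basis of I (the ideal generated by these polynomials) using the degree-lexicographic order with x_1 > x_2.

f_1 = -x_1^2 + 2x_1x_2 - 3x_1 + x_2 + 1, LT = x_1^2.
f_2 = 3x_2^2 - 3x_1 - 3, LT = x_2^2.

The S-polynomials (S(f_1,f_2)) all reduce to 0 modulo the current basis, so we have a Gröbner basis.

G = {x_1^2 - 2x_1x_2 + 3x_1 - x_2 - 1, x_2^2 - x_1 - 1}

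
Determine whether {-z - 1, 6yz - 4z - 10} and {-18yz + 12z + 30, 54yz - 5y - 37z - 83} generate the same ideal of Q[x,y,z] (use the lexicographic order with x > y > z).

No, the ideals differ.

Two ideals are equal iff their reduced Gröbner bases coincide (the reduced basis is unique for a fixed ordering).
Buchberger on the first generating set:
f_1 = -z - 1, LT = z.
f_2 = 6yz - 4z - 10, LT = yz.

S(f_1,f_2): lcm = yz. S = y + 2/3z + 5/3.
  leading term y: no divisor's leading term divides it; move y to the remainder.
  leading term z: subtract (-2/3)·f_1 from 2/3z + 5/3 → 1
  leading term 1: no divisor's leading term divides it; move 1 to the remainder.
  remainder y + 1 ≠ 0; add g_3 = y + 1 to the basis.

The other S-polynomials (S(f_1,g_3), S(f_2,g_3)) all reduce to 0 modulo the current basis, so we have a Gröbner basis.
Inter-reduce: drop elements whose leading term is divisible by another's, tail-reduce, and make monic.
Reduced Gröbner basis: {y + 1, z + 1}.

Buchberger on the second generating set:
h_1 = -18yz + 12z + 30, LT = yz.
h_2 = 54yz - 5y - 37z - 83, LT = yz.

S(h_1,h_2): lcm = yz. S = 5/54y + 1/54z - 7/54.
  leading term y: no divisor's leading term divides it; move 5/54y to the remainder.
  leading term z: no divisor's leading term divides it; move 1/54z to the remainder.
  leading term 1: no divisor's leading term divides it; move -7/54 to the remainder.
  remainder 5/54y + 1/54z - 7/54 ≠ 0; add k_3 = 5/54y + 1/54z - 7/54 to the basis.

S(h_1,k_3): lcm = yz. S = -1/5z^2 + 11/15z - 5/3.
  leading term z^2: no divisor's leading term divides it; move -1/5z^2 to the remainder.
  leading term z: no divisor's leading term divides it; move 11/15z to the remainder.
  leading term 1: no divisor's leading term divides it; move -5/3 to the remainder.
  remainder -1/5z^2 + 11/15z - 5/3 ≠ 0; add k_4 = -1/5z^2 + 11/15z - 5/3 to the basis.

The other S-polynomials (S(h_2,k_3), S(h_1,k_4), S(h_2,k_4), S(k_3,k_4)) all reduce to 0 modulo the current basis, so we have a Gröbner basis.
Inter-reduce: drop elements whose leading term is divisible by another's, tail-reduce, and make monic.
Reduced Gröbner basis: {y + 1/5z - 7/5, z^2 - 11/3z + 25/3}.

Since the reduced bases disagree, the two ideals are not the same.
The same test decides containment: I ⊆ J iff every generator of I reduces to 0 modulo a Gröbner basis of J.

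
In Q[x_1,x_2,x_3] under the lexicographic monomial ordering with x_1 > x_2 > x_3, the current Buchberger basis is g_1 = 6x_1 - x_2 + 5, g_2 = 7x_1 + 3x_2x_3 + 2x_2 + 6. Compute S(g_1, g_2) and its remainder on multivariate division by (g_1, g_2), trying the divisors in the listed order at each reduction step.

S(g_1, g_2) = -\tfrac{3}{7}x_2x_3 - \tfrac{19}{42}x_2 - \tfrac{1}{42}; remainder on division = -\tfrac{3}{7}x_2x_3 - \tfrac{19}{42}x_2 - \tfrac{1}{42}.

lcm(LM(g_1), LM(g_2)) = x_1.
S = (lcm/LT(g_1))·g_1 − (lcm/LT(g_2))·g_2 = -\tfrac{3}{7}x_2x_3 - \tfrac{19}{42}x_2 - \tfrac{1}{42}.
Reduce S modulo (g_1, g_2) in that order:
  leading term x_2x_3: no divisor's leading term divides it; move -\tfrac{3}{7}x_2x_3 to the remainder.
  leading term x_2: no divisor's leading term divides it; move -\tfrac{19}{42}x_2 to the remainder.
  leading term 1: no divisor's leading term divides it; move -\tfrac{1}{42} to the remainder.
The remainder -\tfrac{3}{7}x_2x_3 - \tfrac{19}{42}x_2 - \tfrac{1}{42} is nonzero, so it would be added as the next basis element.
An S-polynomial is built so that the two leading terms cancel; whether anything survives reduction is exactly the Gröbner-basis criterion.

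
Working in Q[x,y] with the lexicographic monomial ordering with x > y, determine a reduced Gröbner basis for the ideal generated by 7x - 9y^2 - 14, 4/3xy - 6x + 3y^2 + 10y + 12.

G = {x - 9/7y^2 - 2, y^3 - 11/4y^2 + 133/18y}

Buchberger's algorithm terminates because the ascending chain of leading-term ideals stabilizes.

f_1 = 7x - 9y^2 - 14, LT = x.
f_2 = 4/3xy - 6x + 3y^2 + 10y + 12, LT = xy.

S(f_1,f_2): lcm = xy. S = 9/2x - 9/7y^3 - 9/4y^2 - 19/2y - 9.
  leading term x: subtract (9/14)·f_1 from 9/2x - 9/7y^3 - 9/4y^2 - 19/2y - 9 → -9/7y^3 + 99/28y^2 - 19/2y
  leading term y^3: no divisor's leading term divides it; move -9/7y^3 to the remainder.
  leading term y^2: no divisor's leading term divides it; move 99/28y^2 to the remainder.
  leading term y: no divisor's leading term divides it; move -19/2y to the remainder.
  remainder -9/7y^3 + 99/28y^2 - 19/2y ≠ 0; add g_3 = -9/7y^3 + 99/28y^2 - 19/2y to the basis.

The other S-polynomials (S(f_1,g_3), S(f_2,g_3)) all reduce to 0 modulo the current basis, so we have a Gröbner basis.
Inter-reduce: drop elements whose leading term is divisible by another's, tail-reduce, and make monic.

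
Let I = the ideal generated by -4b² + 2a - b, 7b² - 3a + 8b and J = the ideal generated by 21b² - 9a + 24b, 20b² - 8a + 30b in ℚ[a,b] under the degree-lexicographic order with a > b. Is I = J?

For a fixed monomial order, each ideal has a unique reduced Gröbner basis; comparing bases decides equality.
Buchberger on the first generating set:
f_1 = -4b² + 2a - b, LT = b².
f_2 = 7b² - 3a + 8b, LT = b².

S(f_1,f_2): lcm = b². S = -1/14a - 25/28b.
  reduce S modulo (f_1, f_2):
  remainder -1/14a - 25/28b ≠ 0; add g_3 = -1/14a - 25/28b to the basis.

The other S-polynomials (S(f_1,g_3), S(f_2,g_3)) all reduce to 0 modulo the current basis, so we have a Gröbner basis.
Inter-reduce: drop elements whose leading term is divisible by another's, tail-reduce, and make monic.
Reduced Gröbner basis: {b² + 13/2b, a + 25/2b}.

Buchberger on the second generating set:
h_1 = 21b² - 9a + 24b, LT = b².
h_2 = 20b² - 8a + 30b, LT = b².

S(h_1,h_2): lcm = b². S = -1/35a - 5/14b.
  reduce S modulo (h_1, h_2):
  remainder -1/35a - 5/14b ≠ 0; add k_3 = -1/35a - 5/14b to the basis.

The other S-polynomials (S(h_1,k_3), S(h_2,k_3)) all reduce to 0 modulo the current basis, so we have a Gröbner basis.
Inter-reduce: drop elements whose leading term is divisible by another's, tail-reduce, and make monic.
Reduced Gröbner basis: {b² + 13/2b, a + 25/2b}.

These coincide, so the ideals are equal.

Yes, the ideals are equal.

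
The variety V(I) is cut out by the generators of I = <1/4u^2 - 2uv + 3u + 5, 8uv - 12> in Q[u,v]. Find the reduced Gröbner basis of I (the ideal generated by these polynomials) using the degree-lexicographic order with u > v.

f_1 = 1/4u^2 - 2uv + 3u + 5, LT = u^2.
f_2 = 8uv - 12, LT = uv.

S(f_1,f_2): lcm = u^2v. S = -8uv^2 + 12uv + 3/2u + 20v.
  reduce S modulo (f_1, f_2):
  remainder 3/2u + 8v + 18 ≠ 0; add g_3 = 3/2u + 8v + 18 to the basis.

S(f_2,g_3): lcm = uv. S = -16/3v^2 - 12v - 3/2.
  reduce S modulo (f_1, f_2, g_3):
  remainder -16/3v^2 - 12v - 3/2 ≠ 0; add g_4 = -16/3v^2 - 12v - 3/2 to the basis.

The other S-polynomials (S(f_1,g_3), S(f_1,g_4), S(f_2,g_4), S(g_3,g_4)) all reduce to 0 modulo the current basis, so we have a Gröbner basis.
Inter-reduce: drop elements whose leading term is divisible by another's, tail-reduce, and make monic.

G = {v^2 + 9/4v + 9/32, u + 16/3v + 12}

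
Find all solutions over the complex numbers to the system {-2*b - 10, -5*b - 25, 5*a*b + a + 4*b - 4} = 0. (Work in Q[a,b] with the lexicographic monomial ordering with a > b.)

{(-1, -5)}

Compute a lex Gröbner basis by Buchberger's algorithm.
f_1 = -2*b - 10, LT = b.
f_2 = -5*b - 25, LT = b.
f_3 = 5*a*b + a + 4*b - 4, LT = a*b.

S(f_1,f_3): lcm = a*b. S = 24/5*a - 4/5*b + 4/5.
  leading term a: no divisor's leading term divides it; move 24/5*a to the remainder.
  leading term b: subtract (2/5)·f_1 from -4/5*b + 4/5 → 24/5
  leading term 1: no divisor's leading term divides it; move 24/5 to the remainder.
  remainder 24/5*a + 24/5 ≠ 0; add h_4 = 24/5*a + 24/5 to the basis.

The other S-polynomials (S(f_1,f_2), S(f_2,f_3), S(f_1,h_4), S(f_2,h_4), S(f_3,h_4)) all reduce to 0 modulo the current basis, so we have a Gröbner basis.
Inter-reduce: drop elements whose leading term is divisible by another's, tail-reduce, and make monic.
Reduced Gröbner basis: {a + 1, b + 5}.

Elimination: the polynomial b + 5 lies in the elimination ideal for b, so b ∈ {-5}. For each such b, the remaining basis elements (now univariate) give the rest of the solution.
  b = -5: the earlier basis element becomes a + 1 = 0, giving a = -1 — point (-1, -5).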